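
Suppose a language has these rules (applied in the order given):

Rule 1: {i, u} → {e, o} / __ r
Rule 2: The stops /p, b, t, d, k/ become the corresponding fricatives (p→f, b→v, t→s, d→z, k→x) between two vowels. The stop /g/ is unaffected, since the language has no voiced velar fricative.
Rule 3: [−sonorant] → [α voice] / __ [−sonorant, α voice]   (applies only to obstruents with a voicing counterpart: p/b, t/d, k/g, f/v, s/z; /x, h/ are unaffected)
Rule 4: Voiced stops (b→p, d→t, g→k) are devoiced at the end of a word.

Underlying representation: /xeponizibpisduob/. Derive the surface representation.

xefonizippizduop

Rule 1 (pre-rhotic lowering): no segment meets the environment; /xeponizibpisduob/ is unchanged.
Rule 2 (intervocalic spirantization): /p/ is a stop between vowels /e/ and /o/, so it spirantizes to the fricative [f]. /xeponizibpisduob/ → xefonizibpisduob.
Rule 3 (regressive voicing assimilation): /b/ precedes the voiceless obstruent /p/, so it devoices to [p] by assimilation. /s/ precedes the voiced obstruent /d/, so it voices to [z] by assimilation. /xefonizibpisduob/ → xefonizippizduob.
Rule 4 (final devoicing): /b/ is a voiced stop in word-final position, so it devoices to [p]. /xefonizippizduob/ → xefonizippizduop.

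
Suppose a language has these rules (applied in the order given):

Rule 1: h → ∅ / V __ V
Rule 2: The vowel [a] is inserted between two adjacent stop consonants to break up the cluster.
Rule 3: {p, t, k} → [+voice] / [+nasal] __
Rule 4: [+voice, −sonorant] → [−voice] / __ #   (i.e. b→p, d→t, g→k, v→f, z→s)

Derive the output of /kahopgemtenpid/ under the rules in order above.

kaopagemdenbit

Rule 1 (intervocalic h-deletion): /h/ occurs between vowels /a/ and /o/, so it deletes. /kahopgemtenpid/ → kaopgemtenpid.
Rule 2 (stop-cluster a-epenthesis): /p/ and /g/ form a stop–stop cluster, so [a] is inserted between them. /kaopgemtenpid/ → kaopagemtenpid.
Rule 3 (post-nasal voicing): /t/ is a voiceless stop immediately after the nasal /m/, so it voices to [d]. /p/ is a voiceless stop immediately after the nasal /n/, so it voices to [b]. /kaopagemtenpid/ → kaopagemdenbid.
Rule 4 (final devoicing): /d/ is a voiced obstruent in word-final position, so it devoices to [t]. /kaopagemdenbid/ → kaopagemdenbit.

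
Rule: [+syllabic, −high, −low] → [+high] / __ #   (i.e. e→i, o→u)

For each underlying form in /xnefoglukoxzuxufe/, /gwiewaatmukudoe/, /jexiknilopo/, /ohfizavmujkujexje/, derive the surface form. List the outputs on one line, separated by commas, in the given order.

/xnefoglukoxzuxufe/: /e/ is a mid vowel in word-final position, so it raises to [i]. → [xnefoglukoxzuxufi].
/gwiewaatmukudoe/: /e/ is a mid vowel in word-final position, so it raises to [i]. → [gwiewaatmukudoi].
/jexiknilopo/: /o/ is a mid vowel in word-final position, so it raises to [u]. → [jexiknilopu].
/ohfizavmujkujexje/: /e/ is a mid vowel in word-final position, so it raises to [i]. → [ohfizavmujkujexji].

xnefoglukoxzuxufi, gwiewaatmukudoi, jexiknilopu, ohfizavmujkujexji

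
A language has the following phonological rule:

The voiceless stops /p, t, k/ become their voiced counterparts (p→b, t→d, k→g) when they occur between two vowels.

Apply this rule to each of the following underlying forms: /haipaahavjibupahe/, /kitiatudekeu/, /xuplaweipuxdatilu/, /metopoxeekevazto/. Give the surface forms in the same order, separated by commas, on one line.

/haipaahavjibupahe/: /p/ is a voiceless stop between vowels /i/ and /a/, so it voices to [b]. /p/ is a voiceless stop between vowels /u/ and /a/, so it voices to [b]. → [haibaahavjibubahe].
/kitiatudekeu/: /t/ is a voiceless stop between vowels /i/ and /i/, so it voices to [d]. /t/ is a voiceless stop between vowels /a/ and /u/, so it voices to [d]. /k/ is a voiceless stop between vowels /e/ and /e/, so it voices to [g]. → [kidiadudegeu].
/xuplaweipuxdatilu/: /p/ is a voiceless stop between vowels /i/ and /u/, so it voices to [b]. /t/ is a voiceless stop between vowels /a/ and /i/, so it voices to [d]. → [xuplaweibuxdadilu].
/metopoxeekevazto/: /t/ is a voiceless stop between vowels /e/ and /o/, so it voices to [d]. /p/ is a voiceless stop between vowels /o/ and /o/, so it voices to [b]. /k/ is a voiceless stop between vowels /e/ and /e/, so it voices to [g]. → [medoboxeegevazto].

haibaahavjibubahe, kidiadudegeu, xuplaweibuxdadilu, medoboxeegevazto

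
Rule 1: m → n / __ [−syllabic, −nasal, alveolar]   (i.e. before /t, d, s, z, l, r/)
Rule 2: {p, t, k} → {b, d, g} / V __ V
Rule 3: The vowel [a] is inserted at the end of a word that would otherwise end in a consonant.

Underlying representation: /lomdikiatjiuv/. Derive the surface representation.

Rule 1 (nasal place assimilation): /m/ precedes the alveolar consonant /d/, so it assimilates in place to [n]. /lomdikiatjiuv/ → londikiatjiuv.
Rule 2 (intervocalic voicing): /k/ is a voiceless stop between vowels /i/ and /i/, so it voices to [g]. /londikiatjiuv/ → londigiatjiuv.
Rule 3 (final a-epenthesis): the form ends in the consonant /v/, so [a] is inserted word-finally. /londigiatjiuv/ → londigiatjiuva.

londigiatjiuva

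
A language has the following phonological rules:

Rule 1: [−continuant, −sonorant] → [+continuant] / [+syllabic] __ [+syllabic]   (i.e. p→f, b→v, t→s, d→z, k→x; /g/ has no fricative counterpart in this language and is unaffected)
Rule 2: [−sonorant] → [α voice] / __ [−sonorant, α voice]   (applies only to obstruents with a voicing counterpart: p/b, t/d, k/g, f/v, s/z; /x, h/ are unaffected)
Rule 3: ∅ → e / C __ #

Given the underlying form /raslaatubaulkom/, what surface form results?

raslaasuvaulkome

Rule 1 (intervocalic spirantization): /t/ is a stop between vowels /a/ and /u/, so it spirantizes to the fricative [s]. /b/ is a stop between vowels /u/ and /a/, so it spirantizes to the fricative [v]. /raslaatubaulkom/ → raslaasuvaulkom.
Rule 2 (regressive voicing assimilation): no segment meets the environment; /raslaasuvaulkom/ is unchanged.
Rule 3 (final e-epenthesis): the form ends in the consonant /m/, so [e] is inserted word-finally. /raslaasuvaulkom/ → raslaasuvaulkome.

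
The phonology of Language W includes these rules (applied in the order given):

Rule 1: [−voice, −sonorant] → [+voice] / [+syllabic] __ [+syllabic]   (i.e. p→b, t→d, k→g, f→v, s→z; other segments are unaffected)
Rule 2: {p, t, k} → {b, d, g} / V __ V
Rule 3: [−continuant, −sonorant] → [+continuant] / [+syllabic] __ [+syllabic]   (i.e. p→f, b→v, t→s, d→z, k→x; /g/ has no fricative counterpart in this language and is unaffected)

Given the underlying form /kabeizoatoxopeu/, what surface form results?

kaveizoazoxoveu

Rule 1 (intervocalic voicing): /t/ is a voiceless obstruent between vowels /a/ and /o/, so it voices to [d]. /p/ is a voiceless obstruent between vowels /o/ and /e/, so it voices to [b]. /kabeizoatoxopeu/ → kabeizoadoxobeu.
Rule 2 (intervocalic voicing): no segment meets the environment; /kabeizoadoxobeu/ is unchanged.
Rule 3 (intervocalic spirantization): /b/ is a stop between vowels /a/ and /e/, so it spirantizes to the fricative [v]. /d/ is a stop between vowels /a/ and /o/, so it spirantizes to the fricative [z]. /b/ is a stop between vowels /o/ and /e/, so it spirantizes to the fricative [v]. /kabeizoadoxobeu/ → kaveizoazoxoveu.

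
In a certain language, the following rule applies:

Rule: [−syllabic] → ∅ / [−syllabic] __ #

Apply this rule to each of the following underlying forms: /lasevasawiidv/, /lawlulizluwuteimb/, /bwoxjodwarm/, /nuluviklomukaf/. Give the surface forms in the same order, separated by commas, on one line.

/lasevasawiidv/: /v/ is the second consonant of a word-final cluster /dv/, so it deletes. → [lasevasawiid].
/lawlulizluwuteimb/: /b/ is the second consonant of a word-final cluster /mb/, so it deletes. → [lawlulizluwuteim].
/bwoxjodwarm/: /m/ is the second consonant of a word-final cluster /rm/, so it deletes. → [bwoxjodwar].
/nuluviklomukaf/: the rule's environment is not met; surfaces unchanged as [nuluviklomukaf].

lasevasawiid, lawlulizluwuteim, bwoxjodwar, nuluviklomukaf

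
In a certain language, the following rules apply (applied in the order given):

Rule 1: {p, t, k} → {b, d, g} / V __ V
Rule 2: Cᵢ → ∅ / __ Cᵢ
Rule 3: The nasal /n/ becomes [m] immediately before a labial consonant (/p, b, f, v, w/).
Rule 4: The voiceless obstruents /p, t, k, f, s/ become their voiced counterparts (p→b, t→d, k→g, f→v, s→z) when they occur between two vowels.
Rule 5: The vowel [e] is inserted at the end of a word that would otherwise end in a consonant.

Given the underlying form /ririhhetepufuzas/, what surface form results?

ririhedebuvuzase

Rule 1 (intervocalic voicing): /t/ is a voiceless stop between vowels /e/ and /e/, so it voices to [d]. /p/ is a voiceless stop between vowels /e/ and /u/, so it voices to [b]. /ririhhetepufuzas/ → ririhhedebufuzas.
Rule 2 (degemination): /hh/ is a geminate; the first /h/ deletes. /ririhhedebufuzas/ → ririhedebufuzas.
Rule 3 (nasal place assimilation): no segment meets the environment; /ririhedebufuzas/ is unchanged.
Rule 4 (intervocalic voicing): /f/ is a voiceless obstruent between vowels /u/ and /u/, so it voices to [v]. /ririhedebufuzas/ → ririhedebuvuzas.
Rule 5 (final e-epenthesis): the form ends in the consonant /s/, so [e] is inserted word-finally. /ririhedebuvuzas/ → ririhedebuvuzase.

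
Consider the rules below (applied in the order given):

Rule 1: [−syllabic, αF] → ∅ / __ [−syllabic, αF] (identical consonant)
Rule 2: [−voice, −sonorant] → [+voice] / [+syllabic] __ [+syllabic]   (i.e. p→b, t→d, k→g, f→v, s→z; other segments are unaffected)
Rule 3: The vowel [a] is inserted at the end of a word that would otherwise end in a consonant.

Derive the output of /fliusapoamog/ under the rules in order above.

fliuzaboamoga

Rule 1 (degemination): no segment meets the environment; /fliusapoamog/ is unchanged.
Rule 2 (intervocalic voicing): /s/ is a voiceless obstruent between vowels /u/ and /a/, so it voices to [z]. /p/ is a voiceless obstruent between vowels /a/ and /o/, so it voices to [b]. /fliusapoamog/ → fliuzaboamog.
Rule 3 (final a-epenthesis): the form ends in the consonant /g/, so [a] is inserted word-finally. /fliuzaboamog/ → fliuzaboamoga.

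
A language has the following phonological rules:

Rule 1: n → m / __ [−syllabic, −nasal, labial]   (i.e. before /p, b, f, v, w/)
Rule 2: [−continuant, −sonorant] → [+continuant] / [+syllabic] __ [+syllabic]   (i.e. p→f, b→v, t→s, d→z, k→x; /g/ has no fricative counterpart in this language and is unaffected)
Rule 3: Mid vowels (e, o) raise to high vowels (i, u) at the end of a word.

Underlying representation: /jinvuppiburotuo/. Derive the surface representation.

jimvuppivurosuu

Rule 1 (nasal place assimilation): /n/ precedes the labial consonant /v/, so it assimilates in place to [m]. /jinvuppiburotuo/ → jimvuppiburotuo.
Rule 2 (intervocalic spirantization): /b/ is a stop between vowels /i/ and /u/, so it spirantizes to the fricative [v]. /t/ is a stop between vowels /o/ and /u/, so it spirantizes to the fricative [s]. /jimvuppiburotuo/ → jimvuppivurosuo.
Rule 3 (final vowel raising): /o/ is a mid vowel in word-final position, so it raises to [u]. /jimvuppivurosuo/ → jimvuppivurosuu.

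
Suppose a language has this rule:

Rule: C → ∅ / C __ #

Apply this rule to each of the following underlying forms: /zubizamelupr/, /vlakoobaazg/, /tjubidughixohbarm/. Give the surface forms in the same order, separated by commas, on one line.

zubizamelup, vlakoobaaz, tjubidughixohbar

/zubizamelupr/: /r/ is the second consonant of a word-final cluster /pr/, so it deletes. → [zubizamelup].
/vlakoobaazg/: /g/ is the second consonant of a word-final cluster /zg/, so it deletes. → [vlakoobaaz].
/tjubidughixohbarm/: /m/ is the second consonant of a word-final cluster /rm/, so it deletes. → [tjubidughixohbar].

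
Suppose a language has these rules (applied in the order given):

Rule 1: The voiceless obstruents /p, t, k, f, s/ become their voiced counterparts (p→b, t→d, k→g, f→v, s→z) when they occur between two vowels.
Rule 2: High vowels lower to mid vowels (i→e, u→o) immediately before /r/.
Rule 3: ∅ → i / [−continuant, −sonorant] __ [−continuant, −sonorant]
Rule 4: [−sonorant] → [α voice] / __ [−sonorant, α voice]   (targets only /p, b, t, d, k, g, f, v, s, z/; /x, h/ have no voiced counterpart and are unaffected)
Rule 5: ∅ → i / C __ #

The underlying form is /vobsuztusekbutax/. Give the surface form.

vopsustuzekibudaxi

Rule 1 (intervocalic voicing): /s/ is a voiceless obstruent between vowels /u/ and /e/, so it voices to [z]. /t/ is a voiceless obstruent between vowels /u/ and /a/, so it voices to [d]. /vobsuztusekbutax/ → vobsuztuzekbudax.
Rule 2 (pre-rhotic lowering): no segment meets the environment; /vobsuztuzekbudax/ is unchanged.
Rule 3 (stop-cluster i-epenthesis): /k/ and /b/ form a stop–stop cluster, so [i] is inserted between them. /vobsuztuzekbudax/ → vobsuztuzekibudax.
Rule 4 (regressive voicing assimilation): /b/ precedes the voiceless obstruent /s/, so it devoices to [p] by assimilation. /z/ precedes the voiceless obstruent /t/, so it devoices to [s] by assimilation. /vobsuztuzekibudax/ → vopsustuzekibudax.
Rule 5 (final i-epenthesis): the form ends in the consonant /x/, so [i] is inserted word-finally. /vopsustuzekibudax/ → vopsustuzekibudaxi.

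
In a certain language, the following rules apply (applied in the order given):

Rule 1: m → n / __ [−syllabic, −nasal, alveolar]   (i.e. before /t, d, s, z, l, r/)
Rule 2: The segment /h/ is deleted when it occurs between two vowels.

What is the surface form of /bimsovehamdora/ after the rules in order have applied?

binsoveandora

Rule 1 (nasal place assimilation): /m/ precedes the alveolar consonant /s/, so it assimilates in place to [n]. /m/ precedes the alveolar consonant /d/, so it assimilates in place to [n]. /bimsovehamdora/ → binsovehandora.
Rule 2 (intervocalic h-deletion): /h/ occurs between vowels /e/ and /a/, so it deletes. /binsovehandora/ → binsoveandora.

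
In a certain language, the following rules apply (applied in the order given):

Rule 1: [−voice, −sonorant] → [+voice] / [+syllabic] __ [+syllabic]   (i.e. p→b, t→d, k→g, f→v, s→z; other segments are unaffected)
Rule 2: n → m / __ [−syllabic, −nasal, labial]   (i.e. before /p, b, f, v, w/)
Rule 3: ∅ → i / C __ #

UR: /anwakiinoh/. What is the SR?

Rule 1 (intervocalic voicing): /k/ is a voiceless obstruent between vowels /a/ and /i/, so it voices to [g]. /anwakiinoh/ → anwagiinoh.
Rule 2 (nasal place assimilation): /n/ precedes the labial consonant /w/, so it assimilates in place to [m]. /anwagiinoh/ → amwagiinoh.
Rule 3 (final i-epenthesis): the form ends in the consonant /h/, so [i] is inserted word-finally. /amwagiinoh/ → amwagiinohi.

amwagiinohi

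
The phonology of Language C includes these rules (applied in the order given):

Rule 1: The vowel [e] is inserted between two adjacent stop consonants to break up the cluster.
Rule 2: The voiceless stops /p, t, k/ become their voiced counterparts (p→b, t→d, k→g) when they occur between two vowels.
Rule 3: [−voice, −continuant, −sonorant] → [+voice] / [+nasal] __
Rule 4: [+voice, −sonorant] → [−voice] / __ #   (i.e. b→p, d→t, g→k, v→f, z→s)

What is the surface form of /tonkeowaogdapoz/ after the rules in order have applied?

Rule 1 (stop-cluster e-epenthesis): /g/ and /d/ form a stop–stop cluster, so [e] is inserted between them. /tonkeowaogdapoz/ → tonkeowaogedapoz.
Rule 2 (intervocalic voicing): /p/ is a voiceless stop between vowels /a/ and /o/, so it voices to [b]. /tonkeowaogedapoz/ → tonkeowaogedaboz.
Rule 3 (post-nasal voicing): /k/ is a voiceless stop immediately after the nasal /n/, so it voices to [g]. /tonkeowaogedaboz/ → tongeowaogedaboz.
Rule 4 (final devoicing): /z/ is a voiced obstruent in word-final position, so it devoices to [s]. /tongeowaogedaboz/ → tongeowaogedabos.

tongeowaogedabos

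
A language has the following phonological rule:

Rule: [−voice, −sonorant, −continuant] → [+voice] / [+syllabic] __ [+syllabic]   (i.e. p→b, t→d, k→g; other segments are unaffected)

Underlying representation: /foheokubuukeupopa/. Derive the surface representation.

foheogubuugeuboba

/k/ is a voiceless stop between vowels /o/ and /u/, so it voices to [g].
/k/ is a voiceless stop between vowels /u/ and /e/, so it voices to [g].
/p/ is a voiceless stop between vowels /u/ and /o/, so it voices to [b].
/p/ is a voiceless stop between vowels /o/ and /a/, so it voices to [b].
Surface form: [foheogubuugeuboba].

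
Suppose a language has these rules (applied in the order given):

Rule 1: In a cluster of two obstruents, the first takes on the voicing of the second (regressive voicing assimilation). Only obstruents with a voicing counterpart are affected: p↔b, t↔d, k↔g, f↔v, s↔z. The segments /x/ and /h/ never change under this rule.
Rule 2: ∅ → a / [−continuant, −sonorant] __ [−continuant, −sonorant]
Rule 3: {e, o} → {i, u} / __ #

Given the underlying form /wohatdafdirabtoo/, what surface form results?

Rule 1 (regressive voicing assimilation): /t/ precedes the voiced obstruent /d/, so it voices to [d] by assimilation. /f/ precedes the voiced obstruent /d/, so it voices to [v] by assimilation. /b/ precedes the voiceless obstruent /t/, so it devoices to [p] by assimilation. /wohatdafdirabtoo/ → wohaddavdiraptoo.
Rule 2 (stop-cluster a-epenthesis): /d/ and /d/ form a stop–stop cluster, so [a] is inserted between them. /p/ and /t/ form a stop–stop cluster, so [a] is inserted between them. /wohaddavdiraptoo/ → wohadadavdirapatoo.
Rule 3 (final vowel raising): /o/ is a mid vowel in word-final position, so it raises to [u]. /wohadadavdirapatoo/ → wohadadavdirapatou.

wohadadavdirapatou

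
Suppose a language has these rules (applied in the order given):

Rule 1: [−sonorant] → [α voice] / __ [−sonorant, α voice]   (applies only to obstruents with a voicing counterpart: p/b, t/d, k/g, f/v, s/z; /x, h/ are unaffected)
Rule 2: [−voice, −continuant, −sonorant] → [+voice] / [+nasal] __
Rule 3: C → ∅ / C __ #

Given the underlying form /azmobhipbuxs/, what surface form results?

Rule 1 (regressive voicing assimilation): /b/ precedes the voiceless obstruent /h/, so it devoices to [p] by assimilation. /p/ precedes the voiced obstruent /b/, so it voices to [b] by assimilation. /azmobhipbuxs/ → azmophibbuxs.
Rule 2 (post-nasal voicing): no segment meets the environment; /azmophibbuxs/ is unchanged.
Rule 3 (final cluster simplification): /s/ is the second consonant of a word-final cluster /xs/, so it deletes. /azmophibbuxs/ → azmophibbux.

azmophibbux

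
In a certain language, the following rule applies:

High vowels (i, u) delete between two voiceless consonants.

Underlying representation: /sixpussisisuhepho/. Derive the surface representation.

sxpsssshepho

/i/ is a high vowel flanked by voiceless consonants /s/ and /x/, so it deletes.
/u/ is a high vowel flanked by voiceless consonants /p/ and /s/, so it deletes.
/i/ is a high vowel flanked by voiceless consonants /s/ and /s/, so it deletes.
/i/ is a high vowel flanked by voiceless consonants /s/ and /s/, so it deletes.
/u/ is a high vowel flanked by voiceless consonants /s/ and /h/, so it deletes.
Surface form: [sxpsssshepho].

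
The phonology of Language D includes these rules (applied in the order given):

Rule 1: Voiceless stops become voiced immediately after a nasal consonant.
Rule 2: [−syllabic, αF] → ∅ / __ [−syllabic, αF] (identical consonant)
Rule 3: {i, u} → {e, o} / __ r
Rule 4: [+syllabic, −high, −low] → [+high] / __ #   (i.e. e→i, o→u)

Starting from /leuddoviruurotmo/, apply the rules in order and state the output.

Rule 1 (post-nasal voicing): no segment meets the environment; /leuddoviruurotmo/ is unchanged.
Rule 2 (degemination): /dd/ is a geminate; the first /d/ deletes. /leuddoviruurotmo/ → leudoviruurotmo.
Rule 3 (pre-rhotic lowering): /i/ is a high vowel immediately before /r/, so it lowers to [e]. /u/ is a high vowel immediately before /r/, so it lowers to [o]. /leudoviruurotmo/ → leudoveruorotmo.
Rule 4 (final vowel raising): /o/ is a mid vowel in word-final position, so it raises to [u]. /leudoveruorotmo/ → leudoveruorotmu.

leudoveruorotmu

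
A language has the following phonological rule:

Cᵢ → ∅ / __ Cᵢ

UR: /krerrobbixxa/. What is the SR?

krerobixa

/rr/ is a geminate; the first /r/ deletes.
/bb/ is a geminate; the first /b/ deletes.
/xx/ is a geminate; the first /x/ deletes.
Surface form: [krerobixa].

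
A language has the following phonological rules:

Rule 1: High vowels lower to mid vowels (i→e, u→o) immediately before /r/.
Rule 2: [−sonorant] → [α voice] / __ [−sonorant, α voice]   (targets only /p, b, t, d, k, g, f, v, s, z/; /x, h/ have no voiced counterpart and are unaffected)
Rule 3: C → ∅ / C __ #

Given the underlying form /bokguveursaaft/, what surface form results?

bogguveorsaaf

Rule 1 (pre-rhotic lowering): /u/ is a high vowel immediately before /r/, so it lowers to [o]. /bokguveursaaft/ → bokguveorsaaft.
Rule 2 (regressive voicing assimilation): /k/ precedes the voiced obstruent /g/, so it voices to [g] by assimilation. /bokguveorsaaft/ → bogguveorsaaft.
Rule 3 (final cluster simplification): /t/ is the second consonant of a word-final cluster /ft/, so it deletes. /bogguveorsaaft/ → bogguveorsaaf.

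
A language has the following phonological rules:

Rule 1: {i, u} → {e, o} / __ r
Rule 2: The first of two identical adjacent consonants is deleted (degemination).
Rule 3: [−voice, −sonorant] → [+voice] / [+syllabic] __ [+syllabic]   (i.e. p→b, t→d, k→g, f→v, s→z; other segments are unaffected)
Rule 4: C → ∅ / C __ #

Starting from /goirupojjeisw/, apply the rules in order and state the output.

goerubojeis

Rule 1 (pre-rhotic lowering): /i/ is a high vowel immediately before /r/, so it lowers to [e]. /goirupojjeisw/ → goerupojjeisw.
Rule 2 (degemination): /jj/ is a geminate; the first /j/ deletes. /goerupojjeisw/ → goerupojeisw.
Rule 3 (intervocalic voicing): /p/ is a voiceless obstruent between vowels /u/ and /o/, so it voices to [b]. /goerupojeisw/ → goerubojeisw.
Rule 4 (final cluster simplification): /w/ is the second consonant of a word-final cluster /sw/, so it deletes. /goerubojeisw/ → goerubojeis.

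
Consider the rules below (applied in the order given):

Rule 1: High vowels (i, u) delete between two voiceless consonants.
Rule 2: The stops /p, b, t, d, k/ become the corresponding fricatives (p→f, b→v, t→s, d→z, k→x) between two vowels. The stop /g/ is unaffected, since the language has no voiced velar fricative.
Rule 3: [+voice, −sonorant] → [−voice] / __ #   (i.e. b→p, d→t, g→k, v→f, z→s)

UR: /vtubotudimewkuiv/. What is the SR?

vtuvosuzimewkuif

Rule 1 (high vowel syncope): no segment meets the environment; /vtubotudimewkuiv/ is unchanged.
Rule 2 (intervocalic spirantization): /b/ is a stop between vowels /u/ and /o/, so it spirantizes to the fricative [v]. /t/ is a stop between vowels /o/ and /u/, so it spirantizes to the fricative [s]. /d/ is a stop between vowels /u/ and /i/, so it spirantizes to the fricative [z]. /vtubotudimewkuiv/ → vtuvosuzimewkuiv.
Rule 3 (final devoicing): /v/ is a voiced obstruent in word-final position, so it devoices to [f]. /vtuvosuzimewkuiv/ → vtuvosuzimewkuif.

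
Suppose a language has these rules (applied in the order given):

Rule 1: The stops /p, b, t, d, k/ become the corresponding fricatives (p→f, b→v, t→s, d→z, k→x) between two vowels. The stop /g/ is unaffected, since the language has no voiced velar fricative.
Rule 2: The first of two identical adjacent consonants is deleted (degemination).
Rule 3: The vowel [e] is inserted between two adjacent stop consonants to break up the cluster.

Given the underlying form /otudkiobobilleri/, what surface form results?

Rule 1 (intervocalic spirantization): /t/ is a stop between vowels /o/ and /u/, so it spirantizes to the fricative [s]. /b/ is a stop between vowels /o/ and /o/, so it spirantizes to the fricative [v]. /b/ is a stop between vowels /o/ and /i/, so it spirantizes to the fricative [v]. /otudkiobobilleri/ → osudkiovovilleri.
Rule 2 (degemination): /ll/ is a geminate; the first /l/ deletes. /osudkiovovilleri/ → osudkiovovileri.
Rule 3 (stop-cluster e-epenthesis): /d/ and /k/ form a stop–stop cluster, so [e] is inserted between them. /osudkiovovileri/ → osudekiovovileri.

osudekiovovileri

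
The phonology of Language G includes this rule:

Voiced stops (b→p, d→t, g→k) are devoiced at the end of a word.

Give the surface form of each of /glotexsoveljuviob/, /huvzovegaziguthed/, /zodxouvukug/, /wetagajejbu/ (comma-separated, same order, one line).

/glotexsoveljuviob/: /b/ is a voiced stop in word-final position, so it devoices to [p]. → [glotexsoveljuviop].
/huvzovegaziguthed/: /d/ is a voiced stop in word-final position, so it devoices to [t]. → [huvzovegaziguthet].
/zodxouvukug/: /g/ is a voiced stop in word-final position, so it devoices to [k]. → [zodxouvukuk].
/wetagajejbu/: the rule's environment is not met; surfaces unchanged as [wetagajejbu].

glotexsoveljuviop, huvzovegaziguthet, zodxouvukuk, wetagajejbu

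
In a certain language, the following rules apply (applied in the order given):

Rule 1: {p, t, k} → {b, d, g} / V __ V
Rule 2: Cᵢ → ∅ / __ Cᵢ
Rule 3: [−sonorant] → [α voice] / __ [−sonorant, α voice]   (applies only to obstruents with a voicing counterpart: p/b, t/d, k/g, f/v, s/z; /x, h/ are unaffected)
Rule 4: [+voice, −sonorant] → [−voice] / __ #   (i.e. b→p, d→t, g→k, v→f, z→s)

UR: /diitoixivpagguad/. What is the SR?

diidoixifpaguat

Rule 1 (intervocalic voicing): /t/ is a voiceless stop between vowels /i/ and /o/, so it voices to [d]. /diitoixivpagguad/ → diidoixivpagguad.
Rule 2 (degemination): /gg/ is a geminate; the first /g/ deletes. /diidoixivpagguad/ → diidoixivpaguad.
Rule 3 (regressive voicing assimilation): /v/ precedes the voiceless obstruent /p/, so it devoices to [f] by assimilation. /diidoixivpaguad/ → diidoixifpaguad.
Rule 4 (final devoicing): /d/ is a voiced obstruent in word-final position, so it devoices to [t]. /diidoixifpaguad/ → diidoixifpaguat.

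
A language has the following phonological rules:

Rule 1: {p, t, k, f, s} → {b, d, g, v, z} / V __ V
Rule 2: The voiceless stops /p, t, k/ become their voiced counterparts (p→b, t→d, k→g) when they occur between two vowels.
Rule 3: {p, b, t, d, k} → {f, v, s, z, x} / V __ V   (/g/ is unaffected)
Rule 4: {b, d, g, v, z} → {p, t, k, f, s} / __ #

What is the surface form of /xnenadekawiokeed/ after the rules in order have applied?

Rule 1 (intervocalic voicing): /k/ is a voiceless obstruent between vowels /e/ and /a/, so it voices to [g]. /k/ is a voiceless obstruent between vowels /o/ and /e/, so it voices to [g]. /xnenadekawiokeed/ → xnenadegawiogeed.
Rule 2 (intervocalic voicing): no segment meets the environment; /xnenadegawiogeed/ is unchanged.
Rule 3 (intervocalic spirantization): /d/ is a stop between vowels /a/ and /e/, so it spirantizes to the fricative [z]. /xnenadegawiogeed/ → xnenazegawiogeed.
Rule 4 (final devoicing): /d/ is a voiced obstruent in word-final position, so it devoices to [t]. /xnenazegawiogeed/ → xnenazegawiogeet.

xnenazegawiogeet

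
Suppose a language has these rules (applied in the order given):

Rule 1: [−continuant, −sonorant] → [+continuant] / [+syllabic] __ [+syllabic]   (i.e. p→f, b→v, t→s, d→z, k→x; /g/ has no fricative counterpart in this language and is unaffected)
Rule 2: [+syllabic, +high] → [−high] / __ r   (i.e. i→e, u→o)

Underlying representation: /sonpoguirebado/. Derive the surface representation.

sonpoguerevazo

Rule 1 (intervocalic spirantization): /b/ is a stop between vowels /e/ and /a/, so it spirantizes to the fricative [v]. /d/ is a stop between vowels /a/ and /o/, so it spirantizes to the fricative [z]. /sonpoguirebado/ → sonpoguirevazo.
Rule 2 (pre-rhotic lowering): /i/ is a high vowel immediately before /r/, so it lowers to [e]. /sonpoguirevazo/ → sonpoguerevazo.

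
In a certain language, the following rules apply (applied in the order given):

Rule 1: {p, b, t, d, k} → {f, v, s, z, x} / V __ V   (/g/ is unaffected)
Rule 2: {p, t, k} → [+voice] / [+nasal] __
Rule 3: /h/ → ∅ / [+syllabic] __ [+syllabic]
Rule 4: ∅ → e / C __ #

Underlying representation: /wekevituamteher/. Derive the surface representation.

Rule 1 (intervocalic spirantization): /k/ is a stop between vowels /e/ and /e/, so it spirantizes to the fricative [x]. /t/ is a stop between vowels /i/ and /u/, so it spirantizes to the fricative [s]. /wekevituamteher/ → wexevisuamteher.
Rule 2 (post-nasal voicing): /t/ is a voiceless stop immediately after the nasal /m/, so it voices to [d]. /wexevisuamteher/ → wexevisuamdeher.
Rule 3 (intervocalic h-deletion): /h/ occurs between vowels /e/ and /e/, so it deletes. /wexevisuamdeher/ → wexevisuamdeer.
Rule 4 (final e-epenthesis): the form ends in the consonant /r/, so [e] is inserted word-finally. /wexevisuamdeer/ → wexevisuamdeere.

wexevisuamdeere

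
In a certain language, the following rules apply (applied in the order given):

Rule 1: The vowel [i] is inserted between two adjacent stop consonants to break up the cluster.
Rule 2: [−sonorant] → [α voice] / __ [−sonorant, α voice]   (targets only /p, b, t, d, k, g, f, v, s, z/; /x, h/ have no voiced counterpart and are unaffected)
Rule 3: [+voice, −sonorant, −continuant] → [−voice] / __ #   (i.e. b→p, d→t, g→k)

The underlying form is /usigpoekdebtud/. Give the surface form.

Rule 1 (stop-cluster i-epenthesis): /g/ and /p/ form a stop–stop cluster, so [i] is inserted between them. /k/ and /d/ form a stop–stop cluster, so [i] is inserted between them. /b/ and /t/ form a stop–stop cluster, so [i] is inserted between them. /usigpoekdebtud/ → usigipoekidebitud.
Rule 2 (regressive voicing assimilation): no segment meets the environment; /usigipoekidebitud/ is unchanged.
Rule 3 (final devoicing): /d/ is a voiced stop in word-final position, so it devoices to [t]. /usigipoekidebitud/ → usigipoekidebitut.

usigipoekidebitut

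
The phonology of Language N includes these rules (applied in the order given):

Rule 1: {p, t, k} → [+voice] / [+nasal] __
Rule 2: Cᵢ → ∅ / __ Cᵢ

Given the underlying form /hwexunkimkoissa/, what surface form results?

Rule 1 (post-nasal voicing): /k/ is a voiceless stop immediately after the nasal /n/, so it voices to [g]. /k/ is a voiceless stop immediately after the nasal /m/, so it voices to [g]. /hwexunkimkoissa/ → hwexungimgoissa.
Rule 2 (degemination): /ss/ is a geminate; the first /s/ deletes. /hwexungimgoissa/ → hwexungimgoisa.

hwexungimgoisa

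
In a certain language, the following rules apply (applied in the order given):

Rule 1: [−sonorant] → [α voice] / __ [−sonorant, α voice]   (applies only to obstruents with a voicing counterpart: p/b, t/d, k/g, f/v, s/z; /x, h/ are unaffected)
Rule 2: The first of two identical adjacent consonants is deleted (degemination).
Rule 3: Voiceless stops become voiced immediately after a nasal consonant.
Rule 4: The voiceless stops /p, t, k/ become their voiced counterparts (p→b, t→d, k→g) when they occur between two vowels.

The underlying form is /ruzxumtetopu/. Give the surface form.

Rule 1 (regressive voicing assimilation): /z/ precedes the voiceless obstruent /x/, so it devoices to [s] by assimilation. /ruzxumtetopu/ → rusxumtetopu.
Rule 2 (degemination): no segment meets the environment; /rusxumtetopu/ is unchanged.
Rule 3 (post-nasal voicing): /t/ is a voiceless stop immediately after the nasal /m/, so it voices to [d]. /rusxumtetopu/ → rusxumdetopu.
Rule 4 (intervocalic voicing): /t/ is a voiceless stop between vowels /e/ and /o/, so it voices to [d]. /p/ is a voiceless stop between vowels /o/ and /u/, so it voices to [b]. /rusxumdetopu/ → rusxumdedobu.

rusxumdedobu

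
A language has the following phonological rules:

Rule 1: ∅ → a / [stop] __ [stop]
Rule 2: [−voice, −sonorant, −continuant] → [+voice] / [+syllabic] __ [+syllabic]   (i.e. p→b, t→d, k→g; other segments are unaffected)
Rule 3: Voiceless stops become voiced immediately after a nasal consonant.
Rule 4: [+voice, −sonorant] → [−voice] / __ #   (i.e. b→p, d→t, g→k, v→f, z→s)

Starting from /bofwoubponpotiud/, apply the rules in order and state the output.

bofwoubabonbodiut

Rule 1 (stop-cluster a-epenthesis): /b/ and /p/ form a stop–stop cluster, so [a] is inserted between them. /bofwoubponpotiud/ → bofwoubaponpotiud.
Rule 2 (intervocalic voicing): /p/ is a voiceless stop between vowels /a/ and /o/, so it voices to [b]. /t/ is a voiceless stop between vowels /o/ and /i/, so it voices to [d]. /bofwoubaponpotiud/ → bofwoubabonpodiud.
Rule 3 (post-nasal voicing): /p/ is a voiceless stop immediately after the nasal /n/, so it voices to [b]. /bofwoubabonpodiud/ → bofwoubabonbodiud.
Rule 4 (final devoicing): /d/ is a voiced obstruent in word-final position, so it devoices to [t]. /bofwoubabonbodiud/ → bofwoubabonbodiut.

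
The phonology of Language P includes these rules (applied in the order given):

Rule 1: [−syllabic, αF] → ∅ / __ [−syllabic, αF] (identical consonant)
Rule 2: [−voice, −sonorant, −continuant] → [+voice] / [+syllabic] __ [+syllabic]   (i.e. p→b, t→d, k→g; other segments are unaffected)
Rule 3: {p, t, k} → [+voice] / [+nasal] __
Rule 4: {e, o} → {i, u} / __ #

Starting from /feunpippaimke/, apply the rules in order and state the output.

feunbibaimgi

Rule 1 (degemination): /pp/ is a geminate; the first /p/ deletes. /feunpippaimke/ → feunpipaimke.
Rule 2 (intervocalic voicing): /p/ is a voiceless stop between vowels /i/ and /a/, so it voices to [b]. /feunpipaimke/ → feunpibaimke.
Rule 3 (post-nasal voicing): /p/ is a voiceless stop immediately after the nasal /n/, so it voices to [b]. /k/ is a voiceless stop immediately after the nasal /m/, so it voices to [g]. /feunpibaimke/ → feunbibaimge.
Rule 4 (final vowel raising): /e/ is a mid vowel in word-final position, so it raises to [i]. /feunbibaimge/ → feunbibaimgi.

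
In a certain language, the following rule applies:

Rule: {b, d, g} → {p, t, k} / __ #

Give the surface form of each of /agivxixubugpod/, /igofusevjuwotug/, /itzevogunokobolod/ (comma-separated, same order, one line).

/agivxixubugpod/: /d/ is a voiced stop in word-final position, so it devoices to [t]. → [agivxixubugpot].
/igofusevjuwotug/: /g/ is a voiced stop in word-final position, so it devoices to [k]. → [igofusevjuwotuk].
/itzevogunokobolod/: /d/ is a voiced stop in word-final position, so it devoices to [t]. → [itzevogunokobolot].

agivxixubugpot, igofusevjuwotuk, itzevogunokobolot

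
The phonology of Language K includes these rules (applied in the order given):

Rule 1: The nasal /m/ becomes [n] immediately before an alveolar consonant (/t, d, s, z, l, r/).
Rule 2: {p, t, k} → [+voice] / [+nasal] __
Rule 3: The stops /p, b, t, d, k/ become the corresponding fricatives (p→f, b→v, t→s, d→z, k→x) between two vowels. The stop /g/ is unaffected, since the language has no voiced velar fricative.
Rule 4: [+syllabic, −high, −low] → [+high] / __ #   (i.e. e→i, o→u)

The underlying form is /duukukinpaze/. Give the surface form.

duuxuxinbazi

Rule 1 (nasal place assimilation): no segment meets the environment; /duukukinpaze/ is unchanged.
Rule 2 (post-nasal voicing): /p/ is a voiceless stop immediately after the nasal /n/, so it voices to [b]. /duukukinpaze/ → duukukinbaze.
Rule 3 (intervocalic spirantization): /k/ is a stop between vowels /u/ and /u/, so it spirantizes to the fricative [x]. /k/ is a stop between vowels /u/ and /i/, so it spirantizes to the fricative [x]. /duukukinbaze/ → duuxuxinbaze.
Rule 4 (final vowel raising): /e/ is a mid vowel in word-final position, so it raises to [i]. /duuxuxinbaze/ → duuxuxinbazi.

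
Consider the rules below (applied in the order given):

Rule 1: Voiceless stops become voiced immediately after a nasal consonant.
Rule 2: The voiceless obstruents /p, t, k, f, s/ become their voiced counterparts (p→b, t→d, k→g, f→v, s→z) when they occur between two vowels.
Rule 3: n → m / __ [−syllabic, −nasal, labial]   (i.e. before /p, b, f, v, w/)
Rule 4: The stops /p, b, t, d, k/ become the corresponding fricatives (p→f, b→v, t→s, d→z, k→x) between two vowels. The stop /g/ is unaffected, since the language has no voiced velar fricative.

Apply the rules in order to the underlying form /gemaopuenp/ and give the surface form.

Rule 1 (post-nasal voicing): /p/ is a voiceless stop immediately after the nasal /n/, so it voices to [b]. /gemaopuenp/ → gemaopuenb.
Rule 2 (intervocalic voicing): /p/ is a voiceless obstruent between vowels /o/ and /u/, so it voices to [b]. /gemaopuenb/ → gemaobuenb.
Rule 3 (nasal place assimilation): /n/ precedes the labial consonant /b/, so it assimilates in place to [m]. /gemaobuenb/ → gemaobuemb.
Rule 4 (intervocalic spirantization): /b/ is a stop between vowels /o/ and /u/, so it spirantizes to the fricative [v]. /gemaobuemb/ → gemaovuemb.

gemaovuemb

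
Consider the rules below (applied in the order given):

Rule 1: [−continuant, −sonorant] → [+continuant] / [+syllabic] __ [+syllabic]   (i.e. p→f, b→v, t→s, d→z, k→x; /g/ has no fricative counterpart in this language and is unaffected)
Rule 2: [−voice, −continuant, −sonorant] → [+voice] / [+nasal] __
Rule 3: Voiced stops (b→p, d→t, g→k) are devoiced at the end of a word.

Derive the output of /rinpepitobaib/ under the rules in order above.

Rule 1 (intervocalic spirantization): /p/ is a stop between vowels /e/ and /i/, so it spirantizes to the fricative [f]. /t/ is a stop between vowels /i/ and /o/, so it spirantizes to the fricative [s]. /b/ is a stop between vowels /o/ and /a/, so it spirantizes to the fricative [v]. /rinpepitobaib/ → rinpefisovaib.
Rule 2 (post-nasal voicing): /p/ is a voiceless stop immediately after the nasal /n/, so it voices to [b]. /rinpefisovaib/ → rinbefisovaib.
Rule 3 (final devoicing): /b/ is a voiced stop in word-final position, so it devoices to [p]. /rinbefisovaib/ → rinbefisovaip.

rinbefisovaip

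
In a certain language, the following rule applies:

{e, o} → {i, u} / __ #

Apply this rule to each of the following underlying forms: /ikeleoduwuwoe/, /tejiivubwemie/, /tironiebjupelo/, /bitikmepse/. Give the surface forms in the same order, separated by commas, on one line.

/ikeleoduwuwoe/: /e/ is a mid vowel in word-final position, so it raises to [i]. → [ikeleoduwuwoi].
/tejiivubwemie/: /e/ is a mid vowel in word-final position, so it raises to [i]. → [tejiivubwemii].
/tironiebjupelo/: /o/ is a mid vowel in word-final position, so it raises to [u]. → [tironiebjupelu].
/bitikmepse/: /e/ is a mid vowel in word-final position, so it raises to [i]. → [bitikmepsi].

ikeleoduwuwoi, tejiivubwemii, tironiebjupelu, bitikmepsi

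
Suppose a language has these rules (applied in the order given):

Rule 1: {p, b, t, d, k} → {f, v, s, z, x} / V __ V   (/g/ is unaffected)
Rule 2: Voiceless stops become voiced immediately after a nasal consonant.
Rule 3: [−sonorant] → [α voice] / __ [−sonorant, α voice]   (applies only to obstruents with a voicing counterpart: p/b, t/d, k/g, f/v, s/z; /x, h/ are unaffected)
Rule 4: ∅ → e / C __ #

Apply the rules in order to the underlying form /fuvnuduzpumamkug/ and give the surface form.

fuvnuzuspumamguge

Rule 1 (intervocalic spirantization): /d/ is a stop between vowels /u/ and /u/, so it spirantizes to the fricative [z]. /fuvnuduzpumamkug/ → fuvnuzuzpumamkug.
Rule 2 (post-nasal voicing): /k/ is a voiceless stop immediately after the nasal /m/, so it voices to [g]. /fuvnuzuzpumamkug/ → fuvnuzuzpumamgug.
Rule 3 (regressive voicing assimilation): /z/ precedes the voiceless obstruent /p/, so it devoices to [s] by assimilation. /fuvnuzuzpumamgug/ → fuvnuzuspumamgug.
Rule 4 (final e-epenthesis): the form ends in the consonant /g/, so [e] is inserted word-finally. /fuvnuzuspumamgug/ → fuvnuzuspumamguge.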